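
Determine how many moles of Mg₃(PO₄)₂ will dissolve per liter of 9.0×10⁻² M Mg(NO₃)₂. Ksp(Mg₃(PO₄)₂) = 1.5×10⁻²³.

Mg₃(PO₄)₂(s) ⇌ 3 Mg²⁺(aq) + 2 PO₄³⁻(aq)
With Mg²⁺ already at 9.0×10⁻² M and s small, take [Mg²⁺] ≈ 9.0×10⁻² M and [PO₄³⁻] = 2s.
Ksp = [Mg²⁺]^3[PO₄³⁻]^2 = (9.0×10⁻²)^3(2s)^2
(2s)^2 = 1.5×10⁻²³ / (9.0×10⁻²)^3 = 2.1×10⁻²⁰
s = 7.2×10⁻¹¹ M

7.2×10⁻¹¹ M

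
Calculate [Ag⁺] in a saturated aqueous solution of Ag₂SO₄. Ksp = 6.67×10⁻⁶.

2.37×10⁻² M

Ag₂SO₄(s) ⇌ 2 Ag⁺(aq) + SO₄²⁻(aq)
Call the molar solubility s, so that [Ag⁺] = 2s and [SO₄²⁻] = s.
Ksp = [Ag⁺]^2[SO₄²⁻] = (2s)^2 · s = 4s^3 = 6.67×10⁻⁶
s = 1.19×10⁻² mol L⁻¹
[Ag⁺] = 2s = 2.37×10⁻² mol L⁻¹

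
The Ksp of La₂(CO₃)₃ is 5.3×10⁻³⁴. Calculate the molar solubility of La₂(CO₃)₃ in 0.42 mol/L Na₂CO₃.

4.2×10⁻¹⁷ M

La₂(CO₃)₃(s) ⇌ 2 La³⁺(aq) + 3 CO₃²⁻(aq)
With CO₃²⁻ already at 0.42 mol/L and s small, take [CO₃²⁻] ≈ 0.42 mol/L and [La³⁺] = 2s.
Ksp = [La³⁺]^2[CO₃²⁻]^3 = (2s)^2(0.42)^3
(2s)^2 = 5.3×10⁻³⁴ / (0.42)^3 = 7.2×10⁻³³
s = 4.2×10⁻¹⁷ mol/L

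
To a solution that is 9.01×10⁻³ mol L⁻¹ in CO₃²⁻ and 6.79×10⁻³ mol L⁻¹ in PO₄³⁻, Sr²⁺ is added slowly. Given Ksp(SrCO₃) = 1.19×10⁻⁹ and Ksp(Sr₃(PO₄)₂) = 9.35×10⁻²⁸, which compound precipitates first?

Sr₃(PO₄)₂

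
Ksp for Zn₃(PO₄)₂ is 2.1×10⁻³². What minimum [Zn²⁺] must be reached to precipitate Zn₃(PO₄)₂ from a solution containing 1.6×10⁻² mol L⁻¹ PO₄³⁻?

The threshold for precipitation is Q = Ksp.
Zn₃(PO₄)₂(s) ⇌ 3 Zn²⁺(aq) + 2 PO₄³⁻(aq)
Ksp = [Zn²⁺]^3[PO₄³⁻]^2 = [Zn²⁺]^3(1.6×10⁻²)^2
[Zn²⁺]^3 = 2.1×10⁻³² / (1.6×10⁻²)^2 = 8.2×10⁻²⁹
[Zn²⁺] = 4.3×10⁻¹⁰ mol L⁻¹

4.3×10⁻¹⁰ M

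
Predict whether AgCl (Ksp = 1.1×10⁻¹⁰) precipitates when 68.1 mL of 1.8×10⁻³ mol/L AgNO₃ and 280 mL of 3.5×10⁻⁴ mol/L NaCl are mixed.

Yes

The combined volume is 348.1 mL.
[Ag⁺] = (1.8×10⁻³)(68.1)/348.1 = 3.5×10⁻⁴ mol/L
[Cl⁻] = (3.5×10⁻⁴)(280)/348.1 = 2.8×10⁻⁴ mol/L
Q = [Ag⁺][Cl⁻] = 9.9×10⁻⁸
Q = 9.9×10⁻⁸ > Ksp = 1.1×10⁻¹⁰, so the solution is supersaturated and AgCl precipitates.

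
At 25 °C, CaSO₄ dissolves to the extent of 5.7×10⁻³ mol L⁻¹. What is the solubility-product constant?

Ksp = 3.2×10⁻⁵

CaSO₄(s) ⇌ Ca²⁺(aq) + SO₄²⁻(aq)
Call the molar solubility s, so that [Ca²⁺] = s and [SO₄²⁻] = s.
Ksp = [Ca²⁺][SO₄²⁻] = s · s = s^2
Ksp = (5.7×10⁻³)^2 = 3.2×10⁻⁵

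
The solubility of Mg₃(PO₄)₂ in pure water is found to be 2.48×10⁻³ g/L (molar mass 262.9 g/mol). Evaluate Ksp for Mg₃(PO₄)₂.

Ksp = 8.07×10⁻²⁴

Convert to molarity: s = 2.48×10⁻³ / 262.9 = 9.4332×10⁻⁶ mol/L
Mg₃(PO₄)₂(s) ⇌ 3 Mg²⁺(aq) + 2 PO₄³⁻(aq)
Call the molar solubility s, so that [Mg²⁺] = 3s and [PO₄³⁻] = 2s.
Ksp = [Mg²⁺]^3[PO₄³⁻]^2 = (3s)^3 · (2s)^2 = 108s^5
Ksp = 108 × (9.4332×10⁻⁶)^5 = 8.07×10⁻²⁴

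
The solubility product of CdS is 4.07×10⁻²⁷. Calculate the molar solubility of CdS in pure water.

6.38×10⁻¹⁴ M

CdS(s) ⇌ Cd²⁺(aq) + S²⁻(aq)
Let s be the molar solubility. Then [Cd²⁺] = s and [S²⁻] = s.
Ksp = [Cd²⁺][S²⁻] = s · s = s^2
s^2 = 4.07×10⁻²⁷
s = (4.07×10⁻²⁷)^(1/2) = 6.38×10⁻¹⁴ mol/L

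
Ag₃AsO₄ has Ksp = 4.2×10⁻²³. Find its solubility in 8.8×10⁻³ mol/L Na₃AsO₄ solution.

5.6×10⁻⁸ M

Ag₃AsO₄(s) ⇌ 3 Ag⁺(aq) + AsO₄³⁻(aq)
The solution already contains AsO₄³⁻ at 8.8×10⁻³ mol/L. Let s be the molar solubility of Ag₃AsO₄.
[AsO₄³⁻] ≈ 8.8×10⁻³ mol/L (common ion dominates); [Ag⁺] = 3s.
Ksp = [Ag⁺]^3[AsO₄³⁻] = (3s)^3(8.8×10⁻³)
(3s)^3 = 4.2×10⁻²³ / (8.8×10⁻³) = 4.8×10⁻²¹
s = 5.6×10⁻⁸ mol/L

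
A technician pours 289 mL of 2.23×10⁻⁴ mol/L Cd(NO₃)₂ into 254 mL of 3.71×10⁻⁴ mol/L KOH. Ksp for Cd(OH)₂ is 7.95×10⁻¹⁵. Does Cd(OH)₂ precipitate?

After mixing, V = 289 mL + 254 mL = 543 mL.
[Cd²⁺] = (2.23×10⁻⁴)(289)/543 = 1.19×10⁻⁴ mol/L
[OH⁻] = (3.71×10⁻⁴)(254)/543 = 1.74×10⁻⁴ mol/L
Q = [Cd²⁺][OH⁻]^2 = 3.57×10⁻¹²
Because Q > Ksp (3.57×10⁻¹² vs 7.95×10⁻¹⁵), a precipitate of Cd(OH)₂ forms.

Yes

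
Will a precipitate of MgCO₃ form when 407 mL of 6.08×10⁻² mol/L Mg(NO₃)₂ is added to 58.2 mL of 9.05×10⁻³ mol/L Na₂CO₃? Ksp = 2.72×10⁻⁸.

Yes

Total volume after mixing = 407 + 58.2 = 465.2 mL.
[Mg²⁺] = (6.08×10⁻²)(407)/465.2 = 5.32×10⁻² mol/L
[CO₃²⁻] = (9.05×10⁻³)(58.2)/465.2 = 1.13×10⁻³ mol/L
Q = [Mg²⁺][CO₃²⁻] = 6.02×10⁻⁵
Since Q (6.02×10⁻⁵) exceeds Ksp (2.72×10⁻⁸), MgCO₃ will precipitate.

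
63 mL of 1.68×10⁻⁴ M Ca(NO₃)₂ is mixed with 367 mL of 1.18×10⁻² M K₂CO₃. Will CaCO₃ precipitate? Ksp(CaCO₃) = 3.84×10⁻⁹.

Yes

After mixing, V = 63 mL + 367 mL = 430 mL.
[Ca²⁺] = (1.68×10⁻⁴)(63)/430 = 2.46×10⁻⁵ M
[CO₃²⁻] = (1.18×10⁻²)(367)/430 = 1.01×10⁻² M
Q = [Ca²⁺][CO₃²⁻] = 2.48×10⁻⁷
Since Q (2.48×10⁻⁷) exceeds Ksp (3.84×10⁻⁹), CaCO₃ will precipitate.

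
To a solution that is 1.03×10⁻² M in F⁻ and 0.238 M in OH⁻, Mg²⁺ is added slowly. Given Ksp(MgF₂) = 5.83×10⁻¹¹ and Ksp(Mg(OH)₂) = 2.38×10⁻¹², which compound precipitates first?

Each salt precipitates once Q = Ksp for that salt.
For MgF₂: [Mg²⁺] = (Ksp/[F⁻]^2) = 5.50×10⁻⁷ M
For Mg(OH)₂: [Mg²⁺] = (Ksp/[OH⁻]^2) = 4.20×10⁻¹¹ M
Mg(OH)₂ requires the lower [Mg²⁺], so it precipitates first.

Mg(OH)₂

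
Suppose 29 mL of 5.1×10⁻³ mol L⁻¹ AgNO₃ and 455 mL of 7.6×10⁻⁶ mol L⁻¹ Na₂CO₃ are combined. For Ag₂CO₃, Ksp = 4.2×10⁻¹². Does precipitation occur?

Total volume after mixing = 29 + 455 = 484 mL.
[Ag⁺] = (5.1×10⁻³)(29)/484 = 3.1×10⁻⁴ mol L⁻¹
[CO₃²⁻] = (7.6×10⁻⁶)(455)/484 = 7.1×10⁻⁶ mol L⁻¹
Q = [Ag⁺]^2[CO₃²⁻] = 6.7×10⁻¹³
Q = 6.7×10⁻¹³ < Ksp = 4.2×10⁻¹², so the solution is unsaturated and no precipitate forms.

No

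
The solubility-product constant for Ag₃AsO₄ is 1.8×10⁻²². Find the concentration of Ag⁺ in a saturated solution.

4.8×10⁻⁶ M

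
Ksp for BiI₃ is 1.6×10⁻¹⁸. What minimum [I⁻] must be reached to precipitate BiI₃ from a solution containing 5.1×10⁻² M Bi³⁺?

3.2×10⁻⁶ M

Each salt precipitates once Q = Ksp for that salt.
BiI₃(s) ⇌ Bi³⁺(aq) + 3 I⁻(aq)
Ksp = [Bi³⁺][I⁻]^3 = [I⁻]^3(5.1×10⁻²)
[I⁻]^3 = 1.6×10⁻¹⁸ / (5.1×10⁻²) = 3.1×10⁻¹⁷
[I⁻] = 3.2×10⁻⁶ M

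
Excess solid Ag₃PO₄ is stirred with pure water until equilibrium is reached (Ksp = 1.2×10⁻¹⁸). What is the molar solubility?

1.5×10⁻⁵ M

Ag₃PO₄(s) ⇌ 3 Ag⁺(aq) + PO₄³⁻(aq)
Call the molar solubility s, so that [Ag⁺] = 3s and [PO₄³⁻] = s.
Ksp = [Ag⁺]^3[PO₄³⁻] = (3s)^3 · s = 27s^4
27s^4 = 1.2×10⁻¹⁸  ⇒  s^4 = 4.4×10⁻²⁰
Taking the 4th root, s = 1.5×10⁻⁵ mol/L.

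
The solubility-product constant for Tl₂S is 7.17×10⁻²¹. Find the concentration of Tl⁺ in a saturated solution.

2.43×10⁻⁷ M

Tl₂S(s) ⇌ 2 Tl⁺(aq) + S²⁻(aq)
For each mole of Tl₂S that dissolves per liter, [Tl⁺] = 2s and [S²⁻] = s; let s denote this solubility.
Ksp = [Tl⁺]^2[S²⁻] = (2s)^2 · s = 4s^3 = 7.17×10⁻²¹
s = 1.21×10⁻⁷ M
[Tl⁺] = 2s = 2.43×10⁻⁷ M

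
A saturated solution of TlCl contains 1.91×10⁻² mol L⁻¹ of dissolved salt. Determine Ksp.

TlCl(s) ⇌ Tl⁺(aq) + Cl⁻(aq)
Let s be the molar solubility. Then [Tl⁺] = s and [Cl⁻] = s.
Ksp = [Tl⁺][Cl⁻] = s · s = s^2
Ksp = (1.91×10⁻²)^2 = 3.65×10⁻⁴

Ksp = 3.65×10⁻⁴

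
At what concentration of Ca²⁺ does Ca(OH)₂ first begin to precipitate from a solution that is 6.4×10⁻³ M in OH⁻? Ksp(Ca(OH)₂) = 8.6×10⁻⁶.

0.21 M

Precipitation of each salt begins when its ion product equals Ksp.
Ca(OH)₂(s) ⇌ Ca²⁺(aq) + 2 OH⁻(aq)
Ksp = [Ca²⁺][OH⁻]^2 = [Ca²⁺](6.4×10⁻³)^2
[Ca²⁺] = 8.6×10⁻⁶ / (6.4×10⁻³)^2 = 0.21
[Ca²⁺] = 0.21 M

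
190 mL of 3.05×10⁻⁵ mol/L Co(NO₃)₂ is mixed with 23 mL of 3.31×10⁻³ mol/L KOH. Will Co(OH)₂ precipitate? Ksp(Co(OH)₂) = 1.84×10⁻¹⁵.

Yes

The combined volume is 213 mL.
[Co²⁺] = (3.05×10⁻⁵)(190)/213 = 2.72×10⁻⁵ mol/L
[OH⁻] = (3.31×10⁻³)(23)/213 = 3.57×10⁻⁴ mol/L
Q = [Co²⁺][OH⁻]^2 = 3.48×10⁻¹²
Since Q (3.48×10⁻¹²) exceeds Ksp (1.84×10⁻¹⁵), Co(OH)₂ will precipitate.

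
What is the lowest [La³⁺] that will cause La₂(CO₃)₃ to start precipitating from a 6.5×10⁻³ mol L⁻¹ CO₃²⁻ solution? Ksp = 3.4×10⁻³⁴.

3.5×10⁻¹⁴ M

Each salt precipitates once Q = Ksp for that salt.
La₂(CO₃)₃(s) ⇌ 2 La³⁺(aq) + 3 CO₃²⁻(aq)
Ksp = [La³⁺]^2[CO₃²⁻]^3 = [La³⁺]^2(6.5×10⁻³)^3
[La³⁺]^2 = 3.4×10⁻³⁴ / (6.5×10⁻³)^3 = 1.2×10⁻²⁷
[La³⁺] = 3.5×10⁻¹⁴ mol L⁻¹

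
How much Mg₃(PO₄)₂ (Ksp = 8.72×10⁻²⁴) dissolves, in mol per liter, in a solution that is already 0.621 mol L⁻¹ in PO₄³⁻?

9.43×10⁻⁹ M

Mg₃(PO₄)₂(s) ⇌ 3 Mg²⁺(aq) + 2 PO₄³⁻(aq)
With PO₄³⁻ already at 0.621 mol L⁻¹ and s small, take [PO₄³⁻] ≈ 0.621 mol L⁻¹ and [Mg²⁺] = 3s.
Ksp = [Mg²⁺]^3[PO₄³⁻]^2 = (3s)^3(0.621)^2
(3s)^3 = 8.72×10⁻²⁴ / (0.621)^2 = 2.26×10⁻²³
s = 9.43×10⁻⁹ mol L⁻¹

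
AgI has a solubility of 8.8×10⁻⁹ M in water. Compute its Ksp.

Ksp = 7.7×10⁻¹⁷

AgI(s) ⇌ Ag⁺(aq) + I⁻(aq)
Let s be the molar solubility. Then [Ag⁺] = s and [I⁻] = s.
Ksp = [Ag⁺][I⁻] = s · s = s^2
Ksp = (8.8×10⁻⁹)^2 = 7.7×10⁻¹⁷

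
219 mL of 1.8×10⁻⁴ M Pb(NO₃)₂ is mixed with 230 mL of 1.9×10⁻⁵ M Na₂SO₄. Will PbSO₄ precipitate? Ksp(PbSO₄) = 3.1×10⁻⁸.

No

The combined volume is 449 mL.
[Pb²⁺] = (1.8×10⁻⁴)(219)/449 = 8.8×10⁻⁵ M
[SO₄²⁻] = (1.9×10⁻⁵)(230)/449 = 9.7×10⁻⁶ M
Q = [Pb²⁺][SO₄²⁻] = 8.5×10⁻¹⁰
Q = 8.5×10⁻¹⁰ < Ksp = 3.1×10⁻⁸, so the solution is unsaturated and no precipitate forms.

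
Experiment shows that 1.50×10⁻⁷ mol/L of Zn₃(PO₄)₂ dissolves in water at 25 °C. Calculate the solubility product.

Ksp = 8.20×10⁻³³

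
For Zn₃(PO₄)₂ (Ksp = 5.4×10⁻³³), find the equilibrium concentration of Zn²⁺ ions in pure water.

4.1×10⁻⁷ M

Zn₃(PO₄)₂(s) ⇌ 3 Zn²⁺(aq) + 2 PO₄³⁻(aq)
Let s be the molar solubility. Then [Zn²⁺] = 3s and [PO₄³⁻] = 2s.
Ksp = [Zn²⁺]^3[PO₄³⁻]^2 = (3s)^3 · (2s)^2 = 108s^5 = 5.4×10⁻³³
s = 1.4×10⁻⁷ mol/L
[Zn²⁺] = 3s = 4.1×10⁻⁷ mol/L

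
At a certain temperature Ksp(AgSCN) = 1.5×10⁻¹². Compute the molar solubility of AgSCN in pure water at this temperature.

AgSCN(s) ⇌ Ag⁺(aq) + SCN⁻(aq)
Let s be the molar solubility. Then [Ag⁺] = s and [SCN⁻] = s.
Ksp = [Ag⁺][SCN⁻] = s · s = s^2
s^2 = 1.5×10⁻¹²
s = (1.5×10⁻¹²)^(1/2) = 1.2×10⁻⁶ mol L⁻¹

1.2×10⁻⁶ M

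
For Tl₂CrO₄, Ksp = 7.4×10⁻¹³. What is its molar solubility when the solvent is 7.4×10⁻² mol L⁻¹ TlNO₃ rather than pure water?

1.4×10⁻¹⁰ M

Tl₂CrO₄(s) ⇌ 2 Tl⁺(aq) + CrO₄²⁻(aq)
With Tl⁺ already at 7.4×10⁻² mol L⁻¹ and s small, take [Tl⁺] ≈ 7.4×10⁻² mol L⁻¹ and [CrO₄²⁻] = s.
Ksp = [Tl⁺]^2[CrO₄²⁻] = (7.4×10⁻²)^2s
s = 7.4×10⁻¹³ / (7.4×10⁻²)^2 = 1.4×10⁻¹⁰
s = 1.4×10⁻¹⁰ mol L⁻¹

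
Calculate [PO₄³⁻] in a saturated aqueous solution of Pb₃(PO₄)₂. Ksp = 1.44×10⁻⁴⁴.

Pb₃(PO₄)₂(s) ⇌ 3 Pb²⁺(aq) + 2 PO₄³⁻(aq)
If s mol/L of Pb₃(PO₄)₂ dissolves, [Pb²⁺] = 3s and [PO₄³⁻] = 2s.
Ksp = [Pb²⁺]^3[PO₄³⁻]^2 = (3s)^3 · (2s)^2 = 108s^5 = 1.44×10⁻⁴⁴
s = 6.68×10⁻¹⁰ mol L⁻¹
[PO₄³⁻] = 2s = 1.34×10⁻⁹ mol L⁻¹

1.34×10⁻⁹ M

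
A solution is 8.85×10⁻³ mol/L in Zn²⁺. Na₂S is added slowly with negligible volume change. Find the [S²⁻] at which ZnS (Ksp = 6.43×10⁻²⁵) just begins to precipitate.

7.27×10⁻²³ M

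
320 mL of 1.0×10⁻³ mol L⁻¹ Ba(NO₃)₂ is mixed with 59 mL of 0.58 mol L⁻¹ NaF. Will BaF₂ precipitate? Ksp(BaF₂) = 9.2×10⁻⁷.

Total volume after mixing = 320 + 59 = 379 mL.
[Ba²⁺] = (1.0×10⁻³)(320)/379 = 8.4×10⁻⁴ mol L⁻¹
[F⁻] = (0.58)(59)/379 = 9.0×10⁻² mol L⁻¹
Q = [Ba²⁺][F⁻]^2 = 6.9×10⁻⁶
Since Q (6.9×10⁻⁶) exceeds Ksp (9.2×10⁻⁷), BaF₂ will precipitate.

Yes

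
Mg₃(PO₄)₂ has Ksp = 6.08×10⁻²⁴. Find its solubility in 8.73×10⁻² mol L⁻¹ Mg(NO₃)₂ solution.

4.78×10⁻¹¹ M

Mg₃(PO₄)₂(s) ⇌ 3 Mg²⁺(aq) + 2 PO₄³⁻(aq)
The solution already contains Mg²⁺ at 8.73×10⁻² mol L⁻¹. Let s be the molar solubility of Mg₃(PO₄)₂.
[Mg²⁺] ≈ 8.73×10⁻² mol L⁻¹ (common ion dominates); [PO₄³⁻] = 2s.
Ksp = [Mg²⁺]^3[PO₄³⁻]^2 = (8.73×10⁻²)^3(2s)^2
(2s)^2 = 6.08×10⁻²⁴ / (8.73×10⁻²)^3 = 9.14×10⁻²¹
s = 4.78×10⁻¹¹ mol L⁻¹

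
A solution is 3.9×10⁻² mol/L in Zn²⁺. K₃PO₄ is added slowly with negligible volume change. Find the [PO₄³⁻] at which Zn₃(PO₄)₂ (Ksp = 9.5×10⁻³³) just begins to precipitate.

The threshold for precipitation is Q = Ksp.
Zn₃(PO₄)₂(s) ⇌ 3 Zn²⁺(aq) + 2 PO₄³⁻(aq)
Ksp = [Zn²⁺]^3[PO₄³⁻]^2 = [PO₄³⁻]^2(3.9×10⁻²)^3
[PO₄³⁻]^2 = 9.5×10⁻³³ / (3.9×10⁻²)^3 = 1.6×10⁻²⁸
[PO₄³⁻] = 1.3×10⁻¹⁴ mol/L

1.3×10⁻¹⁴ M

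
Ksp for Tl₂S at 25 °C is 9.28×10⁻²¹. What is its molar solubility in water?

Tl₂S(s) ⇌ 2 Tl⁺(aq) + S²⁻(aq)
If s mol/L of Tl₂S dissolves, [Tl⁺] = 2s and [S²⁻] = s.
Ksp = [Tl⁺]^2[S²⁻] = (2s)^2 · s = 4s^3
4s^3 = 9.28×10⁻²¹  ⇒  s^3 = 2.32×10⁻²¹
s = 1.32×10⁻⁷ mol/L

1.32×10⁻⁷ M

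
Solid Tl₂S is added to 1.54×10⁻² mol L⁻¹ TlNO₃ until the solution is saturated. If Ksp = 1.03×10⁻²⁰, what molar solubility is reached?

4.34×10⁻¹⁷ M

Tl₂S(s) ⇌ 2 Tl⁺(aq) + S²⁻(aq)
With Tl⁺ already at 1.54×10⁻² mol L⁻¹ and s small, take [Tl⁺] ≈ 1.54×10⁻² mol L⁻¹ and [S²⁻] = s.
Ksp = [Tl⁺]^2[S²⁻] = (1.54×10⁻²)^2s
s = 1.03×10⁻²⁰ / (1.54×10⁻²)^2 = 4.34×10⁻¹⁷
s = 4.34×10⁻¹⁷ mol L⁻¹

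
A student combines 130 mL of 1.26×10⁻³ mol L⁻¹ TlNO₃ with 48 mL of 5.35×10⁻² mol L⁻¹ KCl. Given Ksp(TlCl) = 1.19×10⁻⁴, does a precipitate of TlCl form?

No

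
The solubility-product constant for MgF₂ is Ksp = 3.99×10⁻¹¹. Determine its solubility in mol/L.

2.15×10⁻⁴ M

MgF₂(s) ⇌ Mg²⁺(aq) + 2 F⁻(aq)
Let s be the molar solubility. Then [Mg²⁺] = s and [F⁻] = 2s.
Ksp = [Mg²⁺][F⁻]^2 = s · (2s)^2 = 4s^3
4s^3 = 3.99×10⁻¹¹  ⇒  s^3 = 9.98×10⁻¹²
Taking the 3rd root, s = 2.15×10⁻⁴ mol L⁻¹.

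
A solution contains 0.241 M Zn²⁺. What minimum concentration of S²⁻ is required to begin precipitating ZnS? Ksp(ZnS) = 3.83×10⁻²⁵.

The threshold for precipitation is Q = Ksp.
ZnS(s) ⇌ Zn²⁺(aq) + S²⁻(aq)
Ksp = [Zn²⁺][S²⁻] = [S²⁻](0.241)
[S²⁻] = 3.83×10⁻²⁵ / (0.241) = 1.59×10⁻²⁴
[S²⁻] = 1.59×10⁻²⁴ M

1.59×10⁻²⁴ M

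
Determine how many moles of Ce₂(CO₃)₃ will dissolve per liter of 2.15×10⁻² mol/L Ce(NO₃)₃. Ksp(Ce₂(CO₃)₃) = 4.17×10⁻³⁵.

1.49×10⁻¹¹ M

Ce₂(CO₃)₃(s) ⇌ 2 Ce³⁺(aq) + 3 CO₃²⁻(aq)
The solution already contains Ce³⁺ at 2.15×10⁻² mol/L. Let s be the molar solubility of Ce₂(CO₃)₃.
[Ce³⁺] ≈ 2.15×10⁻² mol/L (common ion dominates); [CO₃²⁻] = 3s.
Ksp = [Ce³⁺]^2[CO₃²⁻]^3 = (2.15×10⁻²)^2(3s)^3
(3s)^3 = 4.17×10⁻³⁵ / (2.15×10⁻²)^2 = 9.02×10⁻³²
s = 1.49×10⁻¹¹ mol/L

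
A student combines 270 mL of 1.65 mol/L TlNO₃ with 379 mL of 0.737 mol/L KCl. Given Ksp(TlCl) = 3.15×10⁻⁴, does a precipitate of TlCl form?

After mixing, V = 270 mL + 379 mL = 649 mL.
[Tl⁺] = (1.65)(270)/649 = 0.686 mol/L
[Cl⁻] = (0.737)(379)/649 = 0.430 mol/L
Q = [Tl⁺][Cl⁻] = 0.295
Because Q > Ksp (0.295 vs 3.15×10⁻⁴), a precipitate of TlCl forms.

Yes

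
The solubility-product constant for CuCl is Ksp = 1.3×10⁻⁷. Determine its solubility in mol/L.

CuCl(s) ⇌ Cu⁺(aq) + Cl⁻(aq)
If s mol/L of CuCl dissolves, [Cu⁺] = s and [Cl⁻] = s.
Ksp = [Cu⁺][Cl⁻] = s · s = s^2
s^2 = 1.3×10⁻⁷
s = 3.6×10⁻⁴ M

3.6×10⁻⁴ M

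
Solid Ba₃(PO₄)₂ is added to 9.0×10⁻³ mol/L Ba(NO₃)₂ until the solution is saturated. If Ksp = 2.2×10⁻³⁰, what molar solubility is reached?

8.7×10⁻¹³ M

Ba₃(PO₄)₂(s) ⇌ 3 Ba²⁺(aq) + 2 PO₄³⁻(aq)
The solution already contains Ba²⁺ at 9.0×10⁻³ mol/L. Let s be the molar solubility of Ba₃(PO₄)₂.
[Ba²⁺] ≈ 9.0×10⁻³ mol/L (common ion dominates); [PO₄³⁻] = 2s.
Ksp = [Ba²⁺]^3[PO₄³⁻]^2 = (9.0×10⁻³)^3(2s)^2
(2s)^2 = 2.2×10⁻³⁰ / (9.0×10⁻³)^3 = 3.0×10⁻²⁴
s = 8.7×10⁻¹³ mol/L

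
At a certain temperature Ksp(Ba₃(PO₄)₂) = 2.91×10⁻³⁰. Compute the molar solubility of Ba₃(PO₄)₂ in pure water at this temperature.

Ba₃(PO₄)₂(s) ⇌ 3 Ba²⁺(aq) + 2 PO₄³⁻(aq)
Call the molar solubility s, so that [Ba²⁺] = 3s and [PO₄³⁻] = 2s.
Ksp = [Ba²⁺]^3[PO₄³⁻]^2 = (3s)^3 · (2s)^2 = 108s^5
108s^5 = 2.91×10⁻³⁰  ⇒  s^5 = 2.69×10⁻³²
s = 4.85×10⁻⁷ mol/L

4.85×10⁻⁷ M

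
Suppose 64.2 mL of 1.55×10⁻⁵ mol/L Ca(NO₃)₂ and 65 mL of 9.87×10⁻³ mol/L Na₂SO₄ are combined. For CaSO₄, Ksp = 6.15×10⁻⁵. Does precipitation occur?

After mixing, V = 64.2 mL + 65 mL = 129.2 mL.
[Ca²⁺] = (1.55×10⁻⁵)(64.2)/129.2 = 7.70×10⁻⁶ mol/L
[SO₄²⁻] = (9.87×10⁻³)(65)/129.2 = 4.97×10⁻³ mol/L
Q = [Ca²⁺][SO₄²⁻] = 3.82×10⁻⁸
Q = 3.82×10⁻⁸ < Ksp = 6.15×10⁻⁵, so the solution is unsaturated and no precipitate forms.

No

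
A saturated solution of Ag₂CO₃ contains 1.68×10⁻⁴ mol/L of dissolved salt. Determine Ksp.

Ag₂CO₃(s) ⇌ 2 Ag⁺(aq) + CO₃²⁻(aq)
Let s be the molar solubility. Then [Ag⁺] = 2s and [CO₃²⁻] = s.
Ksp = [Ag⁺]^2[CO₃²⁻] = (2s)^2 · s = 4s^3
Ksp = 4 × (1.68×10⁻⁴)^3 = 1.90×10⁻¹¹

Ksp = 1.90×10⁻¹¹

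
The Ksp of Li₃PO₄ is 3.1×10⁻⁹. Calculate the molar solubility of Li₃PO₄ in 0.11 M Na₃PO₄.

1.0×10⁻³ M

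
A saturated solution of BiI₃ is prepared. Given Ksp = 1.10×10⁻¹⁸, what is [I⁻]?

4.26×10⁻⁵ M

BiI₃(s) ⇌ Bi³⁺(aq) + 3 I⁻(aq)
With molar solubility s: [Bi³⁺] = s, [I⁻] = 3s.
Ksp = [Bi³⁺][I⁻]^3 = s · (3s)^3 = 27s^4 = 1.10×10⁻¹⁸
s = 1.42×10⁻⁵ M
[I⁻] = 3s = 4.26×10⁻⁵ M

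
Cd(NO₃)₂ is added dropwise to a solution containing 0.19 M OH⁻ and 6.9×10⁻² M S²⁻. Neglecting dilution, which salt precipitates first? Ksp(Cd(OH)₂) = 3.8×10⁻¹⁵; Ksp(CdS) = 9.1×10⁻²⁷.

CdS

Precipitation begins when Q = Ksp.
For Cd(OH)₂: [Cd²⁺] = (Ksp/[OH⁻]^2) = 1.1×10⁻¹³ M
For CdS: [Cd²⁺] = (Ksp/[S²⁻]) = 1.3×10⁻²⁵ M
CdS requires the lower [Cd²⁺], so it precipitates first.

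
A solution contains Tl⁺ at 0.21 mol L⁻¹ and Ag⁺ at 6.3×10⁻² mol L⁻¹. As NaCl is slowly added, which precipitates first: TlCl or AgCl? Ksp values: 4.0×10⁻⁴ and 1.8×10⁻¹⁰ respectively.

A salt starts to precipitate once the ion product Q reaches its Ksp.
For TlCl: [Cl⁻] = (Ksp/[Tl⁺]) = 1.9×10⁻³ mol L⁻¹
For AgCl: [Cl⁻] = (Ksp/[Ag⁺]) = 2.9×10⁻⁹ mol L⁻¹
AgCl requires the lower [Cl⁻], so it precipitates first.

AgCl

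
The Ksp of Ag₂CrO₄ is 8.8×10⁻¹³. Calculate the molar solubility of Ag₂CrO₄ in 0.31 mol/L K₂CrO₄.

8.4×10⁻⁷ M

Ag₂CrO₄(s) ⇌ 2 Ag⁺(aq) + CrO₄²⁻(aq)
CrO₄²⁻ is already present at 0.31 mol/L. If s mol/L of Ag₂CrO₄ dissolves, [Ag⁺] = 2s while [CrO₄²⁻] ≈ 0.31 mol/L.
Ksp = [Ag⁺]^2[CrO₄²⁻] = (2s)^2(0.31)
(2s)^2 = 8.8×10⁻¹³ / (0.31) = 2.8×10⁻¹²
s = 8.4×10⁻⁷ mol/L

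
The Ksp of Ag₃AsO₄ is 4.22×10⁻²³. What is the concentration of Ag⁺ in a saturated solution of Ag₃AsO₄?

3.35×10⁻⁶ M

Ag₃AsO₄(s) ⇌ 3 Ag⁺(aq) + AsO₄³⁻(aq)
For each mole of Ag₃AsO₄ that dissolves per liter, [Ag⁺] = 3s and [AsO₄³⁻] = s; let s denote this solubility.
Ksp = [Ag⁺]^3[AsO₄³⁻] = (3s)^3 · s = 27s^4 = 4.22×10⁻²³
s = 1.12×10⁻⁶ mol L⁻¹
[Ag⁺] = 3s = 3.35×10⁻⁶ mol L⁻¹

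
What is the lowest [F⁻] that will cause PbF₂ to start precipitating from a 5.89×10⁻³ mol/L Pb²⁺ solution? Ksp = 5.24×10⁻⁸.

2.98×10⁻³ M

Each salt precipitates once Q = Ksp for that salt.
PbF₂(s) ⇌ Pb²⁺(aq) + 2 F⁻(aq)
Ksp = [Pb²⁺][F⁻]^2 = [F⁻]^2(5.89×10⁻³)
[F⁻]^2 = 5.24×10⁻⁸ / (5.89×10⁻³) = 8.90×10⁻⁶
[F⁻] = 2.98×10⁻³ mol/L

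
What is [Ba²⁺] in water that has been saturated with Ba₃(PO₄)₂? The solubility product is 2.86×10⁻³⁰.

1.45×10⁻⁶ M

Ba₃(PO₄)₂(s) ⇌ 3 Ba²⁺(aq) + 2 PO₄³⁻(aq)
Let s be the molar solubility. Then [Ba²⁺] = 3s and [PO₄³⁻] = 2s.
Ksp = [Ba²⁺]^3[PO₄³⁻]^2 = (3s)^3 · (2s)^2 = 108s^5 = 2.86×10⁻³⁰
s = 4.84×10⁻⁷ mol L⁻¹
[Ba²⁺] = 3s = 1.45×10⁻⁶ mol L⁻¹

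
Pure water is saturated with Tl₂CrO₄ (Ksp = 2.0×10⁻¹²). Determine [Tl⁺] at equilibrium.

Tl₂CrO₄(s) ⇌ 2 Tl⁺(aq) + CrO₄²⁻(aq)
If s mol/L of Tl₂CrO₄ dissolves, [Tl⁺] = 2s and [CrO₄²⁻] = s.
Ksp = [Tl⁺]^2[CrO₄²⁻] = (2s)^2 · s = 4s^3 = 2.0×10⁻¹²
s = 7.9×10⁻⁵ mol/L
[Tl⁺] = 2s = 1.6×10⁻⁴ mol/L

1.6×10⁻⁴ M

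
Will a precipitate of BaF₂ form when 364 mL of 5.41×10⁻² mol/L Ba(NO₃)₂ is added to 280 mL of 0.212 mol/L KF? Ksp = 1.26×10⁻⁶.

Yes

After mixing, V = 364 mL + 280 mL = 644 mL.
[Ba²⁺] = (5.41×10⁻²)(364)/644 = 3.06×10⁻² mol/L
[F⁻] = (0.212)(280)/644 = 9.22×10⁻² mol/L
Q = [Ba²⁺][F⁻]^2 = 2.60×10⁻⁴
Q = 2.60×10⁻⁴ > Ksp = 1.26×10⁻⁶, so the solution is supersaturated and BaF₂ precipitates.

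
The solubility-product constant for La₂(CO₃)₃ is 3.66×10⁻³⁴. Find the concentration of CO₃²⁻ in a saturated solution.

La₂(CO₃)₃(s) ⇌ 2 La³⁺(aq) + 3 CO₃²⁻(aq)
For each mole of La₂(CO₃)₃ that dissolves per liter, [La³⁺] = 2s and [CO₃²⁻] = 3s; let s denote this solubility.
Ksp = [La³⁺]^2[CO₃²⁻]^3 = (2s)^2 · (3s)^3 = 108s^5 = 3.66×10⁻³⁴
s = 8.05×10⁻⁸ mol L⁻¹
[CO₃²⁻] = 3s = 2.42×10⁻⁷ mol L⁻¹

2.42×10⁻⁷ M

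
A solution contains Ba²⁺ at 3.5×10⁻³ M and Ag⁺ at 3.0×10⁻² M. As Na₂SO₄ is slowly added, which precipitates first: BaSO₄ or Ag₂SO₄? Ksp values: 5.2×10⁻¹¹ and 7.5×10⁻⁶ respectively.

BaSO₄

Each salt precipitates once Q = Ksp for that salt.
For BaSO₄: [SO₄²⁻] = (Ksp/[Ba²⁺]) = 1.5×10⁻⁸ M
For Ag₂SO₄: [SO₄²⁻] = (Ksp/[Ag⁺]^2) = 8.3×10⁻³ M
Since BaSO₄ needs less SO₄²⁻ to reach saturation, it precipitates first.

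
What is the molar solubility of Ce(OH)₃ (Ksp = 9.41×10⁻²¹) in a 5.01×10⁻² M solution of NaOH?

7.48×10⁻¹⁷ M

Ce(OH)₃(s) ⇌ Ce³⁺(aq) + 3 OH⁻(aq)
The solution already contains OH⁻ at 5.01×10⁻² M. Let s be the molar solubility of Ce(OH)₃.
[OH⁻] ≈ 5.01×10⁻² M (common ion dominates); [Ce³⁺] = s.
Ksp = [Ce³⁺][OH⁻]^3 = s(5.01×10⁻²)^3
s = 9.41×10⁻²¹ / (5.01×10⁻²)^3 = 7.48×10⁻¹⁷
s = 7.48×10⁻¹⁷ M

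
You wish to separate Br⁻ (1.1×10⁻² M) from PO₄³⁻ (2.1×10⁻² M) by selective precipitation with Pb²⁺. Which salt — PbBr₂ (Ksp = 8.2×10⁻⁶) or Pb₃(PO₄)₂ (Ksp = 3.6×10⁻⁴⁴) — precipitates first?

Pb₃(PO₄)₂

Each salt precipitates once Q = Ksp for that salt.
For PbBr₂: [Pb²⁺] = (Ksp/[Br⁻]^2) = 6.8×10⁻² M
For Pb₃(PO₄)₂: [Pb²⁺] = (Ksp/[PO₄³⁻]^2)^(1/3) = 4.3×10⁻¹⁴ M
Since Pb₃(PO₄)₂ needs less Pb²⁺ to reach saturation, it precipitates first.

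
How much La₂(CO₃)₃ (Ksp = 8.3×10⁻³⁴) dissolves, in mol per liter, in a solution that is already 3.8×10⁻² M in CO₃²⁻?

1.9×10⁻¹⁵ M

La₂(CO₃)₃(s) ⇌ 2 La³⁺(aq) + 3 CO₃²⁻(aq)
CO₃²⁻ is already present at 3.8×10⁻² M. If s mol/L of La₂(CO₃)₃ dissolves, [La³⁺] = 2s while [CO₃²⁻] ≈ 3.8×10⁻² M.
Ksp = [La³⁺]^2[CO₃²⁻]^3 = (2s)^2(3.8×10⁻²)^3
(2s)^2 = 8.3×10⁻³⁴ / (3.8×10⁻²)^3 = 1.5×10⁻²⁹
s = 1.9×10⁻¹⁵ M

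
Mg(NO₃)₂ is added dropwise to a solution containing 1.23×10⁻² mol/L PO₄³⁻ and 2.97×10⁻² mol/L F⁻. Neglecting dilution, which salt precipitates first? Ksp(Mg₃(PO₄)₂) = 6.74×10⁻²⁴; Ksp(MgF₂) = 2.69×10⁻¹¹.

Each salt precipitates once Q = Ksp for that salt.
For Mg₃(PO₄)₂: [Mg²⁺] = (Ksp/[PO₄³⁻]^2)^(1/3) = 3.55×10⁻⁷ mol/L
For MgF₂: [Mg²⁺] = (Ksp/[F⁻]^2) = 3.05×10⁻⁸ mol/L
Since MgF₂ needs less Mg²⁺ to reach saturation, it precipitates first.

MgF₂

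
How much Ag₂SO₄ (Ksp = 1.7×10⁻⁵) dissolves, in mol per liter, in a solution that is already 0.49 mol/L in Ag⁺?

7.1×10⁻⁵ M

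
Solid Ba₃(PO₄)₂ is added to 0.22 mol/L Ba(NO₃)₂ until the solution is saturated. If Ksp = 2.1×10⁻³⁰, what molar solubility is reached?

Ba₃(PO₄)₂(s) ⇌ 3 Ba²⁺(aq) + 2 PO₄³⁻(aq)
Let s be the solubility of Ba₃(PO₄)₂ here. The common ion gives [Ba²⁺] ≈ 0.22 mol/L, and [PO₄³⁻] = 2s.
Ksp = [Ba²⁺]^3[PO₄³⁻]^2 = (0.22)^3(2s)^2
(2s)^2 = 2.1×10⁻³⁰ / (0.22)^3 = 2.0×10⁻²⁸
s = 7.0×10⁻¹⁵ mol/L

7.0×10⁻¹⁵ M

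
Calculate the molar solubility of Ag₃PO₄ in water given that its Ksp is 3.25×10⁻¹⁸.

1.86×10⁻⁵ M

Ag₃PO₄(s) ⇌ 3 Ag⁺(aq) + PO₄³⁻(aq)
For each mole of Ag₃PO₄ that dissolves per liter, [Ag⁺] = 3s and [PO₄³⁻] = s; let s denote this solubility.
Ksp = [Ag⁺]^3[PO₄³⁻] = (3s)^3 · s = 27s^4
27s^4 = 3.25×10⁻¹⁸  ⇒  s^4 = 1.20×10⁻¹⁹
s = (1.20×10⁻¹⁹)^(1/4) = 1.86×10⁻⁵ M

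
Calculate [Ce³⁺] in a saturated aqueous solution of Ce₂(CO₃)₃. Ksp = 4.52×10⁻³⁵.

1.06×10⁻⁷ M

Ce₂(CO₃)₃(s) ⇌ 2 Ce³⁺(aq) + 3 CO₃²⁻(aq)
If s mol/L of Ce₂(CO₃)₃ dissolves, [Ce³⁺] = 2s and [CO₃²⁻] = 3s.
Ksp = [Ce³⁺]^2[CO₃²⁻]^3 = (2s)^2 · (3s)^3 = 108s^5 = 4.52×10⁻³⁵
s = 5.30×10⁻⁸ mol L⁻¹
[Ce³⁺] = 2s = 1.06×10⁻⁷ mol L⁻¹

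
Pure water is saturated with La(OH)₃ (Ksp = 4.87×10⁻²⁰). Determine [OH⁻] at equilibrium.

1.96×10⁻⁵ M

La(OH)₃(s) ⇌ La³⁺(aq) + 3 OH⁻(aq)
If s mol/L of La(OH)₃ dissolves, [La³⁺] = s and [OH⁻] = 3s.
Ksp = [La³⁺][OH⁻]^3 = s · (3s)^3 = 27s^4 = 4.87×10⁻²⁰
s = 6.52×10⁻⁶ mol L⁻¹
[OH⁻] = 3s = 1.96×10⁻⁵ mol L⁻¹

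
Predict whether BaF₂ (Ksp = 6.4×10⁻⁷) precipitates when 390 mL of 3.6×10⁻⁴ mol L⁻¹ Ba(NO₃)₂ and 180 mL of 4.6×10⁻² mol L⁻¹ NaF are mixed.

No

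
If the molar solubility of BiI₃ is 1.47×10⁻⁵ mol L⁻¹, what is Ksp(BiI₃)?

Ksp = 1.26×10⁻¹⁸

BiI₃(s) ⇌ Bi³⁺(aq) + 3 I⁻(aq)
Let s be the molar solubility. Then [Bi³⁺] = s and [I⁻] = 3s.
Ksp = [Bi³⁺][I⁻]^3 = s · (3s)^3 = 27s^4
Ksp = 27 × (1.47×10⁻⁵)^4 = 1.26×10⁻¹⁸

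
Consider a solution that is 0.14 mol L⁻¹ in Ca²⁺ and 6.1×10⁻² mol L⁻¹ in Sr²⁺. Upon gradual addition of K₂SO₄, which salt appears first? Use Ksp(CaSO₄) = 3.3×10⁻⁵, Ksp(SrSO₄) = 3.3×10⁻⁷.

SrSO₄

Precipitation begins when Q = Ksp.
For CaSO₄: [SO₄²⁻] = (Ksp/[Ca²⁺]) = 2.4×10⁻⁴ mol L⁻¹
For SrSO₄: [SO₄²⁻] = (Ksp/[Sr²⁺]) = 5.4×10⁻⁶ mol L⁻¹
Since SrSO₄ needs less SO₄²⁻ to reach saturation, it precipitates first.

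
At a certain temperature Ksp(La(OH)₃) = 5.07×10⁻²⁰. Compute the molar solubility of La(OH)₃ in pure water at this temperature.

La(OH)₃(s) ⇌ La³⁺(aq) + 3 OH⁻(aq)
If s mol/L of La(OH)₃ dissolves, [La³⁺] = s and [OH⁻] = 3s.
Ksp = [La³⁺][OH⁻]^3 = s · (3s)^3 = 27s^4
27s^4 = 5.07×10⁻²⁰  ⇒  s^4 = 1.88×10⁻²¹
s = (1.88×10⁻²¹)^(1/4) = 6.58×10⁻⁶ mol L⁻¹

6.58×10⁻⁶ M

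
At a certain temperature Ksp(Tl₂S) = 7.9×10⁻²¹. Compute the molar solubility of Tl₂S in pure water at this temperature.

Tl₂S(s) ⇌ 2 Tl⁺(aq) + S²⁻(aq)
With molar solubility s: [Tl⁺] = 2s, [S²⁻] = s.
Ksp = [Tl⁺]^2[S²⁻] = (2s)^2 · s = 4s^3
4s^3 = 7.9×10⁻²¹  ⇒  s^3 = 2.0×10⁻²¹
Taking the 3rd root, s = 1.3×10⁻⁷ M.

1.3×10⁻⁷ M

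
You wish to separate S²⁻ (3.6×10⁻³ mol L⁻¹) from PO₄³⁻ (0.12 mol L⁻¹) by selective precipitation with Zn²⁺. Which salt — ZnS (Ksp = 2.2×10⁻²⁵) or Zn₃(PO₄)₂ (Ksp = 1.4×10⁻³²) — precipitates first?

Precipitation begins when Q = Ksp.
For ZnS: [Zn²⁺] = (Ksp/[S²⁻]) = 6.1×10⁻²³ mol L⁻¹
For Zn₃(PO₄)₂: [Zn²⁺] = (Ksp/[PO₄³⁻]^2)^(1/3) = 9.9×10⁻¹¹ mol L⁻¹
ZnS requires the lower [Zn²⁺], so it precipitates first.

ZnS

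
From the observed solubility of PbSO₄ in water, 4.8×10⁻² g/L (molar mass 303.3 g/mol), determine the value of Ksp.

Ksp = 2.5×10⁻⁸

Molar solubility s = (4.8×10⁻² g/L) / (303.3 g/mol) = 1.583×10⁻⁴ mol/L
PbSO₄(s) ⇌ Pb²⁺(aq) + SO₄²⁻(aq)
With molar solubility s: [Pb²⁺] = s, [SO₄²⁻] = s.
Ksp = [Pb²⁺][SO₄²⁻] = s · s = s^2
Ksp = (1.583×10⁻⁴)^2 = 2.5×10⁻⁸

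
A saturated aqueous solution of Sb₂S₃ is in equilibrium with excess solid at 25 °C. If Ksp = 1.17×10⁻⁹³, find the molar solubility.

1.02×10⁻¹⁹ M

Sb₂S₃(s) ⇌ 2 Sb³⁺(aq) + 3 S²⁻(aq)
For each mole of Sb₂S₃ that dissolves per liter, [Sb³⁺] = 2s and [S²⁻] = 3s; let s denote this solubility.
Ksp = [Sb³⁺]^2[S²⁻]^3 = (2s)^2 · (3s)^3 = 108s^5
108s^5 = 1.17×10⁻⁹³  ⇒  s^5 = 1.08×10⁻⁹⁵
s = (1.08×10⁻⁹⁵)^(1/5) = 1.02×10⁻¹⁹ M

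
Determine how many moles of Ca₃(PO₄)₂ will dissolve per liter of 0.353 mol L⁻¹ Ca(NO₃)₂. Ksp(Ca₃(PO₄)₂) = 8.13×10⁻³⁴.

Ca₃(PO₄)₂(s) ⇌ 3 Ca²⁺(aq) + 2 PO₄³⁻(aq)
Let s be the solubility of Ca₃(PO₄)₂ here. The common ion gives [Ca²⁺] ≈ 0.353 mol L⁻¹, and [PO₄³⁻] = 2s.
Ksp = [Ca²⁺]^3[PO₄³⁻]^2 = (0.353)^3(2s)^2
(2s)^2 = 8.13×10⁻³⁴ / (0.353)^3 = 1.85×10⁻³²
s = 6.80×10⁻¹⁷ mol L⁻¹

6.80×10⁻¹⁷ M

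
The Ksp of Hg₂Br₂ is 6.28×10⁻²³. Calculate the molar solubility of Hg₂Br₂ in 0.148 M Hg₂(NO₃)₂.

Hg₂Br₂(s) ⇌ Hg₂²⁺(aq) + 2 Br⁻(aq)
Let s be the solubility of Hg₂Br₂ here. The common ion gives [Hg₂²⁺] ≈ 0.148 M, and [Br⁻] = 2s.
Ksp = [Hg₂²⁺][Br⁻]^2 = (0.148)(2s)^2
(2s)^2 = 6.28×10⁻²³ / (0.148) = 4.24×10⁻²²
s = 1.03×10⁻¹¹ M

1.03×10⁻¹¹ M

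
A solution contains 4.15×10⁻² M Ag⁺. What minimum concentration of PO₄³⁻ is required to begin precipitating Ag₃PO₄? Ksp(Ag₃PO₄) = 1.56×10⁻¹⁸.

2.18×10⁻¹⁴ M

A salt starts to precipitate once the ion product Q reaches its Ksp.
Ag₃PO₄(s) ⇌ 3 Ag⁺(aq) + PO₄³⁻(aq)
Ksp = [Ag⁺]^3[PO₄³⁻] = [PO₄³⁻](4.15×10⁻²)^3
[PO₄³⁻] = 1.56×10⁻¹⁸ / (4.15×10⁻²)^3 = 2.18×10⁻¹⁴
[PO₄³⁻] = 2.18×10⁻¹⁴ M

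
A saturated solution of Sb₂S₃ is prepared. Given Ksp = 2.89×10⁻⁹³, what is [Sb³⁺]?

Sb₂S₃(s) ⇌ 2 Sb³⁺(aq) + 3 S²⁻(aq)
For each mole of Sb₂S₃ that dissolves per liter, [Sb³⁺] = 2s and [S²⁻] = 3s; let s denote this solubility.
Ksp = [Sb³⁺]^2[S²⁻]^3 = (2s)^2 · (3s)^3 = 108s^5 = 2.89×10⁻⁹³
s = 1.22×10⁻¹⁹ M
[Sb³⁺] = 2s = 2.44×10⁻¹⁹ M

2.44×10⁻¹⁹ M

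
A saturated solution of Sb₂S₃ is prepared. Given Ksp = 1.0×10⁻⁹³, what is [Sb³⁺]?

Sb₂S₃(s) ⇌ 2 Sb³⁺(aq) + 3 S²⁻(aq)
For each mole of Sb₂S₃ that dissolves per liter, [Sb³⁺] = 2s and [S²⁻] = 3s; let s denote this solubility.
Ksp = [Sb³⁺]^2[S²⁻]^3 = (2s)^2 · (3s)^3 = 108s^5 = 1.0×10⁻⁹³
s = 9.8×10⁻²⁰ mol/L
[Sb³⁺] = 2s = 2.0×10⁻¹⁹ mol/L

2.0×10⁻¹⁹ M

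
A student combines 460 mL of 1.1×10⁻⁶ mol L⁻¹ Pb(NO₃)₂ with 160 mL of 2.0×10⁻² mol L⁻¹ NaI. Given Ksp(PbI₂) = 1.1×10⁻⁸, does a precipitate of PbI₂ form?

Total volume after mixing = 460 + 160 = 620 mL.
[Pb²⁺] = (1.1×10⁻⁶)(460)/620 = 8.2×10⁻⁷ mol L⁻¹
[I⁻] = (2.0×10⁻²)(160)/620 = 5.2×10⁻³ mol L⁻¹
Q = [Pb²⁺][I⁻]^2 = 2.2×10⁻¹¹
Q = 2.2×10⁻¹¹ < Ksp = 1.1×10⁻⁸, so the solution is unsaturated and no precipitate forms.

No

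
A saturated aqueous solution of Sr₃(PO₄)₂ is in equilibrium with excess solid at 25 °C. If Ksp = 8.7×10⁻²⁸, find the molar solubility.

1.5×10⁻⁶ M

Sr₃(PO₄)₂(s) ⇌ 3 Sr²⁺(aq) + 2 PO₄³⁻(aq)
For each mole of Sr₃(PO₄)₂ that dissolves per liter, [Sr²⁺] = 3s and [PO₄³⁻] = 2s; let s denote this solubility.
Ksp = [Sr²⁺]^3[PO₄³⁻]^2 = (3s)^3 · (2s)^2 = 108s^5
108s^5 = 8.7×10⁻²⁸  ⇒  s^5 = 8.1×10⁻³⁰
Taking the 5th root, s = 1.5×10⁻⁶ M.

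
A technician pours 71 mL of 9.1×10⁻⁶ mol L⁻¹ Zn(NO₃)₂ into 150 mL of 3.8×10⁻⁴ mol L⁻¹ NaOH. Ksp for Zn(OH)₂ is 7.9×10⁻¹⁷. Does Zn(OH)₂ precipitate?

After mixing, V = 71 mL + 150 mL = 221 mL.
[Zn²⁺] = (9.1×10⁻⁶)(71)/221 = 2.9×10⁻⁶ mol L⁻¹
[OH⁻] = (3.8×10⁻⁴)(150)/221 = 2.6×10⁻⁴ mol L⁻¹
Q = [Zn²⁺][OH⁻]^2 = 1.9×10⁻¹³
Because Q > Ksp (1.9×10⁻¹³ vs 7.9×10⁻¹⁷), a precipitate of Zn(OH)₂ forms.

Yes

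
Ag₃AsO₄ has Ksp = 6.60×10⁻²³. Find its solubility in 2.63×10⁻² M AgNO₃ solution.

Ag₃AsO₄(s) ⇌ 3 Ag⁺(aq) + AsO₄³⁻(aq)
Let s be the solubility of Ag₃AsO₄ here. The common ion gives [Ag⁺] ≈ 2.63×10⁻² M, and [AsO₄³⁻] = s.
Ksp = [Ag⁺]^3[AsO₄³⁻] = (2.63×10⁻²)^3s
s = 6.60×10⁻²³ / (2.63×10⁻²)^3 = 3.63×10⁻¹⁸
s = 3.63×10⁻¹⁸ M

3.63×10⁻¹⁸ M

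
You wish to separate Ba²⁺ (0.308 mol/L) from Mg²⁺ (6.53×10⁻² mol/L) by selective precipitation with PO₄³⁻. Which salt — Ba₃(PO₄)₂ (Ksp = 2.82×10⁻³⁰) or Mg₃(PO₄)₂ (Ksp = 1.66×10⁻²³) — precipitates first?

The threshold for precipitation is Q = Ksp.
For Ba₃(PO₄)₂: [PO₄³⁻] = (Ksp/[Ba²⁺]^3)^(1/2) = 9.82×10⁻¹⁵ mol/L
For Mg₃(PO₄)₂: [PO₄³⁻] = (Ksp/[Mg²⁺]^3)^(1/2) = 2.44×10⁻¹⁰ mol/L
Ba₃(PO₄)₂ requires the lower [PO₄³⁻], so it precipitates first.

Ba₃(PO₄)₂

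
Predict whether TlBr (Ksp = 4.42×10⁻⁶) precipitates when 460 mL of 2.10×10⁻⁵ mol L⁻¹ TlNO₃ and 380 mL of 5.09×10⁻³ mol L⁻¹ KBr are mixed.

No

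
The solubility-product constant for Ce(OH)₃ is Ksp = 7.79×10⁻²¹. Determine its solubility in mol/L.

4.12×10⁻⁶ M

Ce(OH)₃(s) ⇌ Ce³⁺(aq) + 3 OH⁻(aq)
Let s be the molar solubility. Then [Ce³⁺] = s and [OH⁻] = 3s.
Ksp = [Ce³⁺][OH⁻]^3 = s · (3s)^3 = 27s^4
27s^4 = 7.79×10⁻²¹  ⇒  s^4 = 2.89×10⁻²²
s = 4.12×10⁻⁶ mol/L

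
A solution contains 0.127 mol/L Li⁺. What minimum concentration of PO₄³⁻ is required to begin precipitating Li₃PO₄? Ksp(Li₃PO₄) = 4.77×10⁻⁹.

2.33×10⁻⁶ M

The threshold for precipitation is Q = Ksp.
Li₃PO₄(s) ⇌ 3 Li⁺(aq) + PO₄³⁻(aq)
Ksp = [Li⁺]^3[PO₄³⁻] = [PO₄³⁻](0.127)^3
[PO₄³⁻] = 4.77×10⁻⁹ / (0.127)^3 = 2.33×10⁻⁶
[PO₄³⁻] = 2.33×10⁻⁶ mol/L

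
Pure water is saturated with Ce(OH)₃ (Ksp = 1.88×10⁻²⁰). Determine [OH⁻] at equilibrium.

1.54×10⁻⁵ M

Ce(OH)₃(s) ⇌ Ce³⁺(aq) + 3 OH⁻(aq)
For each mole of Ce(OH)₃ that dissolves per liter, [Ce³⁺] = s and [OH⁻] = 3s; let s denote this solubility.
Ksp = [Ce³⁺][OH⁻]^3 = s · (3s)^3 = 27s^4 = 1.88×10⁻²⁰
s = 5.14×10⁻⁶ M
[OH⁻] = 3s = 1.54×10⁻⁵ M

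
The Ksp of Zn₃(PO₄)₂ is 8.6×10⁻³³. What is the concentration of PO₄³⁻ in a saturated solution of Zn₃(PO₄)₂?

3.0×10⁻⁷ M

Zn₃(PO₄)₂(s) ⇌ 3 Zn²⁺(aq) + 2 PO₄³⁻(aq)
If s mol/L of Zn₃(PO₄)₂ dissolves, [Zn²⁺] = 3s and [PO₄³⁻] = 2s.
Ksp = [Zn²⁺]^3[PO₄³⁻]^2 = (3s)^3 · (2s)^2 = 108s^5 = 8.6×10⁻³³
s = 1.5×10⁻⁷ M
[PO₄³⁻] = 2s = 3.0×10⁻⁷ M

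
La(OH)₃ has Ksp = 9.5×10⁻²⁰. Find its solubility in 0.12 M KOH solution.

5.5×10⁻¹⁷ M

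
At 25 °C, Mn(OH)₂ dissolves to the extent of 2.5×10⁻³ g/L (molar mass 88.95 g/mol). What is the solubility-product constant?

Ksp = 8.9×10⁻¹⁴

Convert to molarity: s = 2.5×10⁻³ / 88.95 = 2.811×10⁻⁵ mol/L
Mn(OH)₂(s) ⇌ Mn²⁺(aq) + 2 OH⁻(aq)
For each mole of Mn(OH)₂ that dissolves per liter, [Mn²⁺] = s and [OH⁻] = 2s; let s denote this solubility.
Ksp = [Mn²⁺][OH⁻]^2 = s · (2s)^2 = 4s^3
Ksp = 4 × (2.811×10⁻⁵)^3 = 8.9×10⁻¹⁴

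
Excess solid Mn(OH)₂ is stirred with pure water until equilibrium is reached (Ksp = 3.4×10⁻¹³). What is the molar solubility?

Mn(OH)₂(s) ⇌ Mn²⁺(aq) + 2 OH⁻(aq)
If s mol/L of Mn(OH)₂ dissolves, [Mn²⁺] = s and [OH⁻] = 2s.
Ksp = [Mn²⁺][OH⁻]^2 = s · (2s)^2 = 4s^3
4s^3 = 3.4×10⁻¹³  ⇒  s^3 = 8.5×10⁻¹⁴
s = 4.4×10⁻⁵ M

4.4×10⁻⁵ M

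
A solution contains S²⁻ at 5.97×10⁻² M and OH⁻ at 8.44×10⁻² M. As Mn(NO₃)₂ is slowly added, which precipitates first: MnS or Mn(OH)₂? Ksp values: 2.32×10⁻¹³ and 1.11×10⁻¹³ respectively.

A salt starts to precipitate once the ion product Q reaches its Ksp.
For MnS: [Mn²⁺] = (Ksp/[S²⁻]) = 3.89×10⁻¹² M
For Mn(OH)₂: [Mn²⁺] = (Ksp/[OH⁻]^2) = 1.56×10⁻¹¹ M
MnS requires the lower [Mn²⁺], so it precipitates first.

MnS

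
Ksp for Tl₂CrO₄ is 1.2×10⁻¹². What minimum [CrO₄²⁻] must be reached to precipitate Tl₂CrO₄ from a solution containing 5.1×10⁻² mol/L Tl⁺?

4.6×10⁻¹⁰ M

The threshold for precipitation is Q = Ksp.
Tl₂CrO₄(s) ⇌ 2 Tl⁺(aq) + CrO₄²⁻(aq)
Ksp = [Tl⁺]^2[CrO₄²⁻] = [CrO₄²⁻](5.1×10⁻²)^2
[CrO₄²⁻] = 1.2×10⁻¹² / (5.1×10⁻²)^2 = 4.6×10⁻¹⁰
[CrO₄²⁻] = 4.6×10⁻¹⁰ mol/L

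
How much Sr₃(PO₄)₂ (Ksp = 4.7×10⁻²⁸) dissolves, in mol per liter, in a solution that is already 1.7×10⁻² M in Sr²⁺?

4.9×10⁻¹² M

Sr₃(PO₄)₂(s) ⇌ 3 Sr²⁺(aq) + 2 PO₄³⁻(aq)
The solution already contains Sr²⁺ at 1.7×10⁻² M. Let s be the molar solubility of Sr₃(PO₄)₂.
[Sr²⁺] ≈ 1.7×10⁻² M (common ion dominates); [PO₄³⁻] = 2s.
Ksp = [Sr²⁺]^3[PO₄³⁻]^2 = (1.7×10⁻²)^3(2s)^2
(2s)^2 = 4.7×10⁻²⁸ / (1.7×10⁻²)^3 = 9.6×10⁻²³
s = 4.9×10⁻¹² M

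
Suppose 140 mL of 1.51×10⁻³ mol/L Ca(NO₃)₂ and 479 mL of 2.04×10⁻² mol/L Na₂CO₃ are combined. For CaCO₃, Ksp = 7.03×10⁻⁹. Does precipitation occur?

Total volume after mixing = 140 + 479 = 619 mL.
[Ca²⁺] = (1.51×10⁻³)(140)/619 = 3.42×10⁻⁴ mol/L
[CO₃²⁻] = (2.04×10⁻²)(479)/619 = 1.58×10⁻² mol/L
Q = [Ca²⁺][CO₃²⁻] = 5.39×10⁻⁶
Q = 5.39×10⁻⁶ > Ksp = 7.03×10⁻⁹, so the solution is supersaturated and CaCO₃ precipitates.

Yes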